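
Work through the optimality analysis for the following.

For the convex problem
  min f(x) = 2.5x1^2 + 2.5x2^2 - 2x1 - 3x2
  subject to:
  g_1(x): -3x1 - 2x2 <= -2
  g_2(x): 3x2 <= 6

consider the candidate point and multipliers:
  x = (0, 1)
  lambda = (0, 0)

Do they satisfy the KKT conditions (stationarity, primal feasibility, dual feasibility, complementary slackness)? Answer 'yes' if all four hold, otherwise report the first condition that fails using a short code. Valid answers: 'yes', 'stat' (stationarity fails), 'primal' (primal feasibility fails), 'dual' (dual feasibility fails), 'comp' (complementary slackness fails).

Gradient of f: grad f(x) = Q x + c = (-2, 2)
Constraint values g_i(x) = a_i^T x - b_i:
  g_1((0, 1)) = 0
  g_2((0, 1)) = -3
Stationarity residual: grad f(x) + sum_i lambda_i a_i = (-2, 2)
  -> stationarity FAILS
Primal feasibility (all g_i <= 0): OK
Dual feasibility (all lambda_i >= 0): OK
Complementary slackness (lambda_i * g_i(x) = 0 for all i): OK

Verdict: the first failing condition is stationarity -> stat.

stat


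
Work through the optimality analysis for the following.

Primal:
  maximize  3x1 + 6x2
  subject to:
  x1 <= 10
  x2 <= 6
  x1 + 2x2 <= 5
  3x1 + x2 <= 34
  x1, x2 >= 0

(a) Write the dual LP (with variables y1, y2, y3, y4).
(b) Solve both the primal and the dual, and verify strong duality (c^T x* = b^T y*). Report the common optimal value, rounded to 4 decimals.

The standard primal-dual pair for 'max c^T x s.t. A x <= b, x >= 0' is:
  Dual:  min b^T y  s.t.  A^T y >= c,  y >= 0.

So the dual LP is:
  minimize  10y1 + 6y2 + 5y3 + 34y4
  subject to:
    y1 + y3 + 3y4 >= 3
    y2 + 2y3 + y4 >= 6
    y1, y2, y3, y4 >= 0

Solving the primal: x* = (5, 0).
  primal value c^T x* = 15.
Solving the dual: y* = (0, 0, 3, 0).
  dual value b^T y* = 15.
Strong duality: c^T x* = b^T y*. Confirmed.

15


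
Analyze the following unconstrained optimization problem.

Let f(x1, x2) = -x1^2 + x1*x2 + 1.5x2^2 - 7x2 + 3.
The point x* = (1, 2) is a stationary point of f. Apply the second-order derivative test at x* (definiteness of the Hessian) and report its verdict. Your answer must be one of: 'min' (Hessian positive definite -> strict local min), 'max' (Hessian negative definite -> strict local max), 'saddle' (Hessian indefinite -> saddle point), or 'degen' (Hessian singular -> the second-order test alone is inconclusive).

Compute the Hessian H = grad^2 f:
  H = [[-2, 1], [1, 3]]
Verify stationarity: grad f(x*) = H x* + g = (0, 0).
Eigenvalues of H: -2.1926, 3.1926.
Eigenvalues have mixed signs, so H is indefinite -> x* is a saddle point.

saddle


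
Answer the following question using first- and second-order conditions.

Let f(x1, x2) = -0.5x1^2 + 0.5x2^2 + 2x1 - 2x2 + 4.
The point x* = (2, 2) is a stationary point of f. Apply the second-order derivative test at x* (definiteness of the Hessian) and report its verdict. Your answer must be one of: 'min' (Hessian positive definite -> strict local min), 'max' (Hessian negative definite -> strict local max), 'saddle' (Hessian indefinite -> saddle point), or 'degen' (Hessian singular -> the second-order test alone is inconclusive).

Compute the Hessian H = grad^2 f:
  H = [[-1, 0], [0, 1]]
Verify stationarity: grad f(x*) = H x* + g = (0, 0).
Eigenvalues of H: -1, 1.
Eigenvalues have mixed signs, so H is indefinite -> x* is a saddle point.

saddle


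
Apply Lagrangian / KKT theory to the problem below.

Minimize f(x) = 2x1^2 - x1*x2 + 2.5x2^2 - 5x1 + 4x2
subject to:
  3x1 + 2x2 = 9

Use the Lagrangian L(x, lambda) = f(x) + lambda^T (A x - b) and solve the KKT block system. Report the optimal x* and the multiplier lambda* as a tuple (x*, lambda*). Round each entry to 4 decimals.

Form the Lagrangian:
  L(x, lambda) = (1/2) x^T Q x + c^T x + lambda^T (A x - b)
Stationarity (grad_x L = 0): Q x + c + A^T lambda = 0.
Primal feasibility: A x = b.

This gives the KKT block system:
  [ Q   A^T ] [ x     ]   [-c ]
  [ A    0  ] [ lambda ] = [ b ]

Solving the linear system:
  x*      = (2.6986, 0.4521)
  lambda* = (-1.7808)
  f(x*)   = 2.1712

x* = (2.6986, 0.4521), lambda* = (-1.7808)


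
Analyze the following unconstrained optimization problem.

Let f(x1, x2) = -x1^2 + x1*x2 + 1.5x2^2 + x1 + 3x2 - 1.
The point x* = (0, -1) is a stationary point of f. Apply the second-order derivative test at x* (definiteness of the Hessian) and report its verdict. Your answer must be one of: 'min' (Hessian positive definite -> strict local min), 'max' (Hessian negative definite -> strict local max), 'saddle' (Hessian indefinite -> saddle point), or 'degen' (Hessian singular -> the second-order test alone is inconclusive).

Compute the Hessian H = grad^2 f:
  H = [[-2, 1], [1, 3]]
Verify stationarity: grad f(x*) = H x* + g = (0, 0).
Eigenvalues of H: -2.1926, 3.1926.
Eigenvalues have mixed signs, so H is indefinite -> x* is a saddle point.

saddle


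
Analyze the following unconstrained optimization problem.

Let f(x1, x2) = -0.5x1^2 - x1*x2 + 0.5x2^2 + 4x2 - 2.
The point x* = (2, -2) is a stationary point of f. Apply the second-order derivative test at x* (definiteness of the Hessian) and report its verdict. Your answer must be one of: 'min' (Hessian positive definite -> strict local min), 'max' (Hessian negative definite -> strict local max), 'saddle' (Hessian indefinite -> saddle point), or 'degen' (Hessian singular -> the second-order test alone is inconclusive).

Compute the Hessian H = grad^2 f:
  H = [[-1, -1], [-1, 1]]
Verify stationarity: grad f(x*) = H x* + g = (0, 0).
Eigenvalues of H: -1.4142, 1.4142.
Eigenvalues have mixed signs, so H is indefinite -> x* is a saddle point.

saddle


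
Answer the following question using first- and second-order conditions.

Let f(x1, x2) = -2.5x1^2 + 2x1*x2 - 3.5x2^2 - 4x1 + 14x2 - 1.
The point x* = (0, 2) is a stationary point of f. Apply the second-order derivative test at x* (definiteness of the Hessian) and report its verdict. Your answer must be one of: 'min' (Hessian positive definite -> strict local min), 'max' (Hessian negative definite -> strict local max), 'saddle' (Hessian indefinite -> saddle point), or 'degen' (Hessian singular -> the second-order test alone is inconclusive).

Compute the Hessian H = grad^2 f:
  H = [[-5, 2], [2, -7]]
Verify stationarity: grad f(x*) = H x* + g = (0, 0).
Eigenvalues of H: -8.2361, -3.7639.
Both eigenvalues < 0, so H is negative definite -> x* is a strict local max.

max


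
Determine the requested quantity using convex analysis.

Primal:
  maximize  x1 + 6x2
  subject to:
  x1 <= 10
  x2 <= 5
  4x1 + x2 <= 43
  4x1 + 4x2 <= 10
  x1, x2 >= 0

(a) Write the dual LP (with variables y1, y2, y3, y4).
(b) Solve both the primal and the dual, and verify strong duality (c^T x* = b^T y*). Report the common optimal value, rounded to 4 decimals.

The standard primal-dual pair for 'max c^T x s.t. A x <= b, x >= 0' is:
  Dual:  min b^T y  s.t.  A^T y >= c,  y >= 0.

So the dual LP is:
  minimize  10y1 + 5y2 + 43y3 + 10y4
  subject to:
    y1 + 4y3 + 4y4 >= 1
    y2 + y3 + 4y4 >= 6
    y1, y2, y3, y4 >= 0

Solving the primal: x* = (0, 2.5).
  primal value c^T x* = 15.
Solving the dual: y* = (0, 0, 0, 1.5).
  dual value b^T y* = 15.
Strong duality: c^T x* = b^T y*. Confirmed.

15


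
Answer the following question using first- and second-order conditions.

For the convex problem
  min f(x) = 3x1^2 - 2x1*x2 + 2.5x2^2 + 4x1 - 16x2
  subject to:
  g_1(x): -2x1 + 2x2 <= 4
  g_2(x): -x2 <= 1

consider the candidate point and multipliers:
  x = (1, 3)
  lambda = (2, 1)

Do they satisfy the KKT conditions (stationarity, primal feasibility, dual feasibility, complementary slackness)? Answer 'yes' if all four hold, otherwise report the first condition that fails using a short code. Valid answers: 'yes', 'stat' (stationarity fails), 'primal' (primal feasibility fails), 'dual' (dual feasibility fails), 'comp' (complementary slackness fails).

Gradient of f: grad f(x) = Q x + c = (4, -3)
Constraint values g_i(x) = a_i^T x - b_i:
  g_1((1, 3)) = 0
  g_2((1, 3)) = -4
Stationarity residual: grad f(x) + sum_i lambda_i a_i = (0, 0)
  -> stationarity OK
Primal feasibility (all g_i <= 0): OK
Dual feasibility (all lambda_i >= 0): OK
Complementary slackness (lambda_i * g_i(x) = 0 for all i): FAILS

Verdict: the first failing condition is complementary_slackness -> comp.

comp


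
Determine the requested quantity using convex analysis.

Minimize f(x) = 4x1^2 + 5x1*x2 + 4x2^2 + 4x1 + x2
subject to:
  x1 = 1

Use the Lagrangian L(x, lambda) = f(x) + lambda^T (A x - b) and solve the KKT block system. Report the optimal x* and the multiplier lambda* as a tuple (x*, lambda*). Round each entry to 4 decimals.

Form the Lagrangian:
  L(x, lambda) = (1/2) x^T Q x + c^T x + lambda^T (A x - b)
Stationarity (grad_x L = 0): Q x + c + A^T lambda = 0.
Primal feasibility: A x = b.

This gives the KKT block system:
  [ Q   A^T ] [ x     ]   [-c ]
  [ A    0  ] [ lambda ] = [ b ]

Solving the linear system:
  x*      = (1, -0.75)
  lambda* = (-8.25)
  f(x*)   = 5.75

x* = (1, -0.75), lambda* = (-8.25)


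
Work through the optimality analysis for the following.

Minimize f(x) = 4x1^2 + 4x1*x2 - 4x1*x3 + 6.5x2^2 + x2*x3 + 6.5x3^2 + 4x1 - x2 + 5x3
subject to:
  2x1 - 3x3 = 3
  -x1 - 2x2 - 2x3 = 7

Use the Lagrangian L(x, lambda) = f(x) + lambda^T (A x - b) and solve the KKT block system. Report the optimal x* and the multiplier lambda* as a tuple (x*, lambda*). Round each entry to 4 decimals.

Form the Lagrangian:
  L(x, lambda) = (1/2) x^T Q x + c^T x + lambda^T (A x - b)
Stationarity (grad_x L = 0): Q x + c + A^T lambda = 0.
Primal feasibility: A x = b.

This gives the KKT block system:
  [ Q   A^T ] [ x     ]   [-c ]
  [ A    0  ] [ lambda ] = [ b ]

Solving the linear system:
  x*      = (-2.0492, -0.1093, -2.3661)
  lambda* = (-1.5628, -6.4918)
  f(x*)   = 15.1066

x* = (-2.0492, -0.1093, -2.3661), lambda* = (-1.5628, -6.4918)


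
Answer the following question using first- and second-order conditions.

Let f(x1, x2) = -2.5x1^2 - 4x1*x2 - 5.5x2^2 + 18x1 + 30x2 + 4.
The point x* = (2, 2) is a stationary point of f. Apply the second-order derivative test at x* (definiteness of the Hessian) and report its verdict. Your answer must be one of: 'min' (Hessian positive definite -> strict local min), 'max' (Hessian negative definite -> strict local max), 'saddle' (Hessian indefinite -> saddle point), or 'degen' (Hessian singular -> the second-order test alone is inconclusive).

Compute the Hessian H = grad^2 f:
  H = [[-5, -4], [-4, -11]]
Verify stationarity: grad f(x*) = H x* + g = (0, 0).
Eigenvalues of H: -13, -3.
Both eigenvalues < 0, so H is negative definite -> x* is a strict local max.

max


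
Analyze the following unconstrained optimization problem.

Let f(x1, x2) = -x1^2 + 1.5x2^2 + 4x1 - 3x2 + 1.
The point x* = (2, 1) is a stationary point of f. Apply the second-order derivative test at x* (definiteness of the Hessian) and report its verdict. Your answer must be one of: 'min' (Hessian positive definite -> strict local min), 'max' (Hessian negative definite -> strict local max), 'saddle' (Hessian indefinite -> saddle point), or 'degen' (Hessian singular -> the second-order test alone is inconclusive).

Compute the Hessian H = grad^2 f:
  H = [[-2, 0], [0, 3]]
Verify stationarity: grad f(x*) = H x* + g = (0, 0).
Eigenvalues of H: -2, 3.
Eigenvalues have mixed signs, so H is indefinite -> x* is a saddle point.

saddle


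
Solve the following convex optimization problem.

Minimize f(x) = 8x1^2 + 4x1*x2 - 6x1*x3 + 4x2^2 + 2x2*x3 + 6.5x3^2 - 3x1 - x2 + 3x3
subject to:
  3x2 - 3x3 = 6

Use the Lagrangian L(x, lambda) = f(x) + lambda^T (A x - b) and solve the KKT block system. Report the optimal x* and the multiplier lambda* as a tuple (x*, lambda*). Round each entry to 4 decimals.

Form the Lagrangian:
  L(x, lambda) = (1/2) x^T Q x + c^T x + lambda^T (A x - b)
Stationarity (grad_x L = 0): Q x + c + A^T lambda = 0.
Primal feasibility: A x = b.

This gives the KKT block system:
  [ Q   A^T ] [ x     ]   [-c ]
  [ A    0  ] [ lambda ] = [ b ]

Solving the linear system:
  x*      = (-0.4268, 1.0859, -0.9141)
  lambda* = (-1.3838)
  f(x*)   = 2.8775

x* = (-0.4268, 1.0859, -0.9141), lambda* = (-1.3838)


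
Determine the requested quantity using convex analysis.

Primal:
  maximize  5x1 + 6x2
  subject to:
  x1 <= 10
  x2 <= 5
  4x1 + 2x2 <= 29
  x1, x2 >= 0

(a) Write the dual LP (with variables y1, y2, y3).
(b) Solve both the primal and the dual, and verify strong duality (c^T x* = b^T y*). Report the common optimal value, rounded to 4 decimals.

The standard primal-dual pair for 'max c^T x s.t. A x <= b, x >= 0' is:
  Dual:  min b^T y  s.t.  A^T y >= c,  y >= 0.

So the dual LP is:
  minimize  10y1 + 5y2 + 29y3
  subject to:
    y1 + 4y3 >= 5
    y2 + 2y3 >= 6
    y1, y2, y3 >= 0

Solving the primal: x* = (4.75, 5).
  primal value c^T x* = 53.75.
Solving the dual: y* = (0, 3.5, 1.25).
  dual value b^T y* = 53.75.
Strong duality: c^T x* = b^T y*. Confirmed.

53.75


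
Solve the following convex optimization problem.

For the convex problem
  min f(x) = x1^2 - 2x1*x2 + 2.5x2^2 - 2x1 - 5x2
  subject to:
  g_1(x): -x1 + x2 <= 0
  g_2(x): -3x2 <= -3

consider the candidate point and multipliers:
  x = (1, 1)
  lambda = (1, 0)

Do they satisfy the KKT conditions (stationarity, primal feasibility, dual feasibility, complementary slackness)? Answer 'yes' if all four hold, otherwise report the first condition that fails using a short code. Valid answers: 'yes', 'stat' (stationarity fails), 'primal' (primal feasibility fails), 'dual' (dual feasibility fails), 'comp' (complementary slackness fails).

Gradient of f: grad f(x) = Q x + c = (-2, -2)
Constraint values g_i(x) = a_i^T x - b_i:
  g_1((1, 1)) = 0
  g_2((1, 1)) = 0
Stationarity residual: grad f(x) + sum_i lambda_i a_i = (-3, -1)
  -> stationarity FAILS
Primal feasibility (all g_i <= 0): OK
Dual feasibility (all lambda_i >= 0): OK
Complementary slackness (lambda_i * g_i(x) = 0 for all i): OK

Verdict: the first failing condition is stationarity -> stat.

stat


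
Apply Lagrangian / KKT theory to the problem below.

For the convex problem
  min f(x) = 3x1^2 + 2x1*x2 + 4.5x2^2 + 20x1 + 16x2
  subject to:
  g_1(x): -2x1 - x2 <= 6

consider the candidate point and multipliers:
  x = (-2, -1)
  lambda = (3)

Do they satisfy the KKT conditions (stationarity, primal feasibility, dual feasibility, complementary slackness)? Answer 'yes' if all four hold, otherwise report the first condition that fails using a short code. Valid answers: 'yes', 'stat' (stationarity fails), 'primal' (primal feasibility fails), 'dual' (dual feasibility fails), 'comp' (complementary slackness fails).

Gradient of f: grad f(x) = Q x + c = (6, 3)
Constraint values g_i(x) = a_i^T x - b_i:
  g_1((-2, -1)) = -1
Stationarity residual: grad f(x) + sum_i lambda_i a_i = (0, 0)
  -> stationarity OK
Primal feasibility (all g_i <= 0): OK
Dual feasibility (all lambda_i >= 0): OK
Complementary slackness (lambda_i * g_i(x) = 0 for all i): FAILS

Verdict: the first failing condition is complementary_slackness -> comp.

comp


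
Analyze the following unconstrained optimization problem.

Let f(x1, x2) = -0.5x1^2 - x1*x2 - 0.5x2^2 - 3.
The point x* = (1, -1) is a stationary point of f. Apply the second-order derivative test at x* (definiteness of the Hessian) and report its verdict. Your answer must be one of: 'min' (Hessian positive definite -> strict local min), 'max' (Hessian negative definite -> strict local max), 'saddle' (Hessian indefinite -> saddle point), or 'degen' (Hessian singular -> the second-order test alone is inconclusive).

Compute the Hessian H = grad^2 f:
  H = [[-1, -1], [-1, -1]]
Verify stationarity: grad f(x*) = H x* + g = (0, 0).
Eigenvalues of H: -2, 0.
H has a zero eigenvalue (singular; negative semidefinite but not definite), so H is neither positive definite, negative definite, nor indefinite. The second-order test alone is inconclusive -> degen.
(Indeed, f is constant along the null direction of H through x*, so x* is not a strict local extremum.)

degen


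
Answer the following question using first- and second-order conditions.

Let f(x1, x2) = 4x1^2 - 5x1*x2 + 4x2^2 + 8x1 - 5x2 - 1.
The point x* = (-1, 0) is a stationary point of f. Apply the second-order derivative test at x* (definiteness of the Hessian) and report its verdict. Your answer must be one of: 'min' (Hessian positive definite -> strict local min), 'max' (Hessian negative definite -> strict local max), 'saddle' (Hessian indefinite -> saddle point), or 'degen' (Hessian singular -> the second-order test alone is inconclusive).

Compute the Hessian H = grad^2 f:
  H = [[8, -5], [-5, 8]]
Verify stationarity: grad f(x*) = H x* + g = (0, 0).
Eigenvalues of H: 3, 13.
Both eigenvalues > 0, so H is positive definite -> x* is a strict local min.

min


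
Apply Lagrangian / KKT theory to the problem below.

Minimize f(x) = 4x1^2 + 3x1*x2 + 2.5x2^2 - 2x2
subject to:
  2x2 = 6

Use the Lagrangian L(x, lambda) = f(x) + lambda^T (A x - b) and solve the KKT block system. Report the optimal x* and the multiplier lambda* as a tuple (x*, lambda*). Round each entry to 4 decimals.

Form the Lagrangian:
  L(x, lambda) = (1/2) x^T Q x + c^T x + lambda^T (A x - b)
Stationarity (grad_x L = 0): Q x + c + A^T lambda = 0.
Primal feasibility: A x = b.

This gives the KKT block system:
  [ Q   A^T ] [ x     ]   [-c ]
  [ A    0  ] [ lambda ] = [ b ]

Solving the linear system:
  x*      = (-1.125, 3)
  lambda* = (-4.8125)
  f(x*)   = 11.4375

x* = (-1.125, 3), lambda* = (-4.8125)


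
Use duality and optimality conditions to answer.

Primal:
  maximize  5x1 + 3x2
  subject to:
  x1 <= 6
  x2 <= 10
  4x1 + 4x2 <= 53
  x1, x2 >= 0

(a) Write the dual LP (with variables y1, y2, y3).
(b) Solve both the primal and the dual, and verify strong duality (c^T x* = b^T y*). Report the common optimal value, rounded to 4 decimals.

The standard primal-dual pair for 'max c^T x s.t. A x <= b, x >= 0' is:
  Dual:  min b^T y  s.t.  A^T y >= c,  y >= 0.

So the dual LP is:
  minimize  6y1 + 10y2 + 53y3
  subject to:
    y1 + 4y3 >= 5
    y2 + 4y3 >= 3
    y1, y2, y3 >= 0

Solving the primal: x* = (6, 7.25).
  primal value c^T x* = 51.75.
Solving the dual: y* = (2, 0, 0.75).
  dual value b^T y* = 51.75.
Strong duality: c^T x* = b^T y*. Confirmed.

51.75


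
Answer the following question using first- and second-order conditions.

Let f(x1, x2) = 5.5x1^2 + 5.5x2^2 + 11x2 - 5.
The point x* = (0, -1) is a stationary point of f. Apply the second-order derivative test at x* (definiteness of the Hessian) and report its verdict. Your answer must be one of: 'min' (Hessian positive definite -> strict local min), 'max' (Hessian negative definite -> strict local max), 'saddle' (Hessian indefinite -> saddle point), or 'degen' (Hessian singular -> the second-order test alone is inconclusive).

Compute the Hessian H = grad^2 f:
  H = [[11, 0], [0, 11]]
Verify stationarity: grad f(x*) = H x* + g = (0, 0).
Eigenvalues of H: 11, 11.
Both eigenvalues > 0, so H is positive definite -> x* is a strict local min.

min


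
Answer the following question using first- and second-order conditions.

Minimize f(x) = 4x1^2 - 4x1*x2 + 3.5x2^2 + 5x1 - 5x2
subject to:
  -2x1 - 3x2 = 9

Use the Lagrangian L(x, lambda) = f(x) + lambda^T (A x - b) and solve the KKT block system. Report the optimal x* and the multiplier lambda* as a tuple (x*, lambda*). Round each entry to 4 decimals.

Form the Lagrangian:
  L(x, lambda) = (1/2) x^T Q x + c^T x + lambda^T (A x - b)
Stationarity (grad_x L = 0): Q x + c + A^T lambda = 0.
Primal feasibility: A x = b.

This gives the KKT block system:
  [ Q   A^T ] [ x     ]   [-c ]
  [ A    0  ] [ lambda ] = [ b ]

Solving the linear system:
  x*      = (-2.0878, -1.6081)
  lambda* = (-2.6351)
  f(x*)   = 10.6588

x* = (-2.0878, -1.6081), lambda* = (-2.6351)


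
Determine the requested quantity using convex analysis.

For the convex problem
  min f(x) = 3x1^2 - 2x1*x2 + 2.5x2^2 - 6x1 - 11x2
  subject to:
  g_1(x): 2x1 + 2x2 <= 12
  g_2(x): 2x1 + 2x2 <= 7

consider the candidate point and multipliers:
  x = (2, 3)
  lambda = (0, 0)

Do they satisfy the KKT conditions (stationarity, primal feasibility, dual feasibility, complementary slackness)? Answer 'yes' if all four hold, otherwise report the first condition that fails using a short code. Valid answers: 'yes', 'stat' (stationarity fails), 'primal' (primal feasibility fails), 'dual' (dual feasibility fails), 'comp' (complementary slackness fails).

Gradient of f: grad f(x) = Q x + c = (0, 0)
Constraint values g_i(x) = a_i^T x - b_i:
  g_1((2, 3)) = -2
  g_2((2, 3)) = 3
Stationarity residual: grad f(x) + sum_i lambda_i a_i = (0, 0)
  -> stationarity OK
Primal feasibility (all g_i <= 0): FAILS
Dual feasibility (all lambda_i >= 0): OK
Complementary slackness (lambda_i * g_i(x) = 0 for all i): OK

Verdict: the first failing condition is primal_feasibility -> primal.

primal


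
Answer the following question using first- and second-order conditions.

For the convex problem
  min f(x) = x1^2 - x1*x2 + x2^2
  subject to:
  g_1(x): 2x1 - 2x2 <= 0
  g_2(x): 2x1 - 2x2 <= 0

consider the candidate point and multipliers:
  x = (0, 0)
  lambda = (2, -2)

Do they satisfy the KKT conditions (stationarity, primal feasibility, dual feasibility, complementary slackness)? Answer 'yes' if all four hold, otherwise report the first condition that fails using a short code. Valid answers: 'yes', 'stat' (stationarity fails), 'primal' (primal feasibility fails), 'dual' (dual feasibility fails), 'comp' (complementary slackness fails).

Gradient of f: grad f(x) = Q x + c = (0, 0)
Constraint values g_i(x) = a_i^T x - b_i:
  g_1((0, 0)) = 0
  g_2((0, 0)) = 0
Stationarity residual: grad f(x) + sum_i lambda_i a_i = (0, 0)
  -> stationarity OK
Primal feasibility (all g_i <= 0): OK
Dual feasibility (all lambda_i >= 0): FAILS
Complementary slackness (lambda_i * g_i(x) = 0 for all i): OK

Verdict: the first failing condition is dual_feasibility -> dual.

dual


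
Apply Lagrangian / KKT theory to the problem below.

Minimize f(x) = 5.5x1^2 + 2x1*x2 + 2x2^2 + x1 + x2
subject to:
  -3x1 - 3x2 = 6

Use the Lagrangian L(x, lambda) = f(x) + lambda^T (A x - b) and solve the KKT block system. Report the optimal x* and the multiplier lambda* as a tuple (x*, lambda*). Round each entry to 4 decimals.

Form the Lagrangian:
  L(x, lambda) = (1/2) x^T Q x + c^T x + lambda^T (A x - b)
Stationarity (grad_x L = 0): Q x + c + A^T lambda = 0.
Primal feasibility: A x = b.

This gives the KKT block system:
  [ Q   A^T ] [ x     ]   [-c ]
  [ A    0  ] [ lambda ] = [ b ]

Solving the linear system:
  x*      = (-0.3636, -1.6364)
  lambda* = (-2.0909)
  f(x*)   = 5.2727

x* = (-0.3636, -1.6364), lambda* = (-2.0909)


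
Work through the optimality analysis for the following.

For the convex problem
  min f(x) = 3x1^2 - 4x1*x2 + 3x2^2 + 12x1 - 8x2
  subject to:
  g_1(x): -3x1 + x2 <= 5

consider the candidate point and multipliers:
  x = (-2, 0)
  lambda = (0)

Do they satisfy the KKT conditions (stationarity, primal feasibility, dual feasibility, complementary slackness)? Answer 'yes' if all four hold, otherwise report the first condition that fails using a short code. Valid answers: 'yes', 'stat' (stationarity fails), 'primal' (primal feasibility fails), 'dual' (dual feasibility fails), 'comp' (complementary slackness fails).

Gradient of f: grad f(x) = Q x + c = (0, 0)
Constraint values g_i(x) = a_i^T x - b_i:
  g_1((-2, 0)) = 1
Stationarity residual: grad f(x) + sum_i lambda_i a_i = (0, 0)
  -> stationarity OK
Primal feasibility (all g_i <= 0): FAILS
Dual feasibility (all lambda_i >= 0): OK
Complementary slackness (lambda_i * g_i(x) = 0 for all i): OK

Verdict: the first failing condition is primal_feasibility -> primal.

primal


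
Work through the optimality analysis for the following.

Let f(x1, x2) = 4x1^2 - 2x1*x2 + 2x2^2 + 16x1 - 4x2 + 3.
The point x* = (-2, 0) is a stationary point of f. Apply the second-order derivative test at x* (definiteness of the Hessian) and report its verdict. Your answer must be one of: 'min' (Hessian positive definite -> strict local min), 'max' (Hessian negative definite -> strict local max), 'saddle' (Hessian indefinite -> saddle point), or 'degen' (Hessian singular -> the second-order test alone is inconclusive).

Compute the Hessian H = grad^2 f:
  H = [[8, -2], [-2, 4]]
Verify stationarity: grad f(x*) = H x* + g = (0, 0).
Eigenvalues of H: 3.1716, 8.8284.
Both eigenvalues > 0, so H is positive definite -> x* is a strict local min.

min


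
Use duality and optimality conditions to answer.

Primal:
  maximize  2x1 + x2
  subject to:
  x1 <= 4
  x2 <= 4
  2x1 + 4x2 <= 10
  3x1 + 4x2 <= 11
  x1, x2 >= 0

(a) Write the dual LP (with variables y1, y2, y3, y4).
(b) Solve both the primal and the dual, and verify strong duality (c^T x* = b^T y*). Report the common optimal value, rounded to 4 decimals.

The standard primal-dual pair for 'max c^T x s.t. A x <= b, x >= 0' is:
  Dual:  min b^T y  s.t.  A^T y >= c,  y >= 0.

So the dual LP is:
  minimize  4y1 + 4y2 + 10y3 + 11y4
  subject to:
    y1 + 2y3 + 3y4 >= 2
    y2 + 4y3 + 4y4 >= 1
    y1, y2, y3, y4 >= 0

Solving the primal: x* = (3.6667, 0).
  primal value c^T x* = 7.3333.
Solving the dual: y* = (0, 0, 0, 0.6667).
  dual value b^T y* = 7.3333.
Strong duality: c^T x* = b^T y*. Confirmed.

7.3333


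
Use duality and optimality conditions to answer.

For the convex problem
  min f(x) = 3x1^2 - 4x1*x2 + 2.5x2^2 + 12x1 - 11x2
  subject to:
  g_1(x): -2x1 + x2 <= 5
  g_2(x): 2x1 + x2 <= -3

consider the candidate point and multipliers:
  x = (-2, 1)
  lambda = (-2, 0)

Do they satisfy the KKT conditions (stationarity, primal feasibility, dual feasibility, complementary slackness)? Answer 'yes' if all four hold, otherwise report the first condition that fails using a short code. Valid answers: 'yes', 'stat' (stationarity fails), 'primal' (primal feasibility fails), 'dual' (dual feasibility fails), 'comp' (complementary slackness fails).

Gradient of f: grad f(x) = Q x + c = (-4, 2)
Constraint values g_i(x) = a_i^T x - b_i:
  g_1((-2, 1)) = 0
  g_2((-2, 1)) = 0
Stationarity residual: grad f(x) + sum_i lambda_i a_i = (0, 0)
  -> stationarity OK
Primal feasibility (all g_i <= 0): OK
Dual feasibility (all lambda_i >= 0): FAILS
Complementary slackness (lambda_i * g_i(x) = 0 for all i): OK

Verdict: the first failing condition is dual_feasibility -> dual.

dual


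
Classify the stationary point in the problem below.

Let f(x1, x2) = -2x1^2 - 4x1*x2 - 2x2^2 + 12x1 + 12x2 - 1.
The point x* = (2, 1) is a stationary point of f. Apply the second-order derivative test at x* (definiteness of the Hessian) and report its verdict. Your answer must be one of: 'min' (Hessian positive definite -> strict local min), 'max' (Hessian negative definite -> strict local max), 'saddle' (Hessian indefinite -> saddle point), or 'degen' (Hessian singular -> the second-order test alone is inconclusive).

Compute the Hessian H = grad^2 f:
  H = [[-4, -4], [-4, -4]]
Verify stationarity: grad f(x*) = H x* + g = (0, 0).
Eigenvalues of H: -8, 0.
H has a zero eigenvalue (singular; negative semidefinite but not definite), so H is neither positive definite, negative definite, nor indefinite. The second-order test alone is inconclusive -> degen.
(Indeed, f is constant along the null direction of H through x*, so x* is not a strict local extremum.)

degen


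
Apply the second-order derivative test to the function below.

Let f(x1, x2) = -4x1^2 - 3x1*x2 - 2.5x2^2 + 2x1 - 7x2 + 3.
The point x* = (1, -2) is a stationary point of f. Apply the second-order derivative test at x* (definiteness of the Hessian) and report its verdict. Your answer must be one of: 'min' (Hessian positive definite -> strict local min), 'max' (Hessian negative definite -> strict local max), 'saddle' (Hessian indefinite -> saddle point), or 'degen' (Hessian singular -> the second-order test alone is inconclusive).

Compute the Hessian H = grad^2 f:
  H = [[-8, -3], [-3, -5]]
Verify stationarity: grad f(x*) = H x* + g = (0, 0).
Eigenvalues of H: -9.8541, -3.1459.
Both eigenvalues < 0, so H is negative definite -> x* is a strict local max.

max


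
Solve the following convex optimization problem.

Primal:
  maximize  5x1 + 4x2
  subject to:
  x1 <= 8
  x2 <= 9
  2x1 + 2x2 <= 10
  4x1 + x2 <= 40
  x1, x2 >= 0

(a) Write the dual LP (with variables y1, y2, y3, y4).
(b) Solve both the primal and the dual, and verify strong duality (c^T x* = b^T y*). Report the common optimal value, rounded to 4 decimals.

The standard primal-dual pair for 'max c^T x s.t. A x <= b, x >= 0' is:
  Dual:  min b^T y  s.t.  A^T y >= c,  y >= 0.

So the dual LP is:
  minimize  8y1 + 9y2 + 10y3 + 40y4
  subject to:
    y1 + 2y3 + 4y4 >= 5
    y2 + 2y3 + y4 >= 4
    y1, y2, y3, y4 >= 0

Solving the primal: x* = (5, 0).
  primal value c^T x* = 25.
Solving the dual: y* = (0, 0, 2.5, 0).
  dual value b^T y* = 25.
Strong duality: c^T x* = b^T y*. Confirmed.

25


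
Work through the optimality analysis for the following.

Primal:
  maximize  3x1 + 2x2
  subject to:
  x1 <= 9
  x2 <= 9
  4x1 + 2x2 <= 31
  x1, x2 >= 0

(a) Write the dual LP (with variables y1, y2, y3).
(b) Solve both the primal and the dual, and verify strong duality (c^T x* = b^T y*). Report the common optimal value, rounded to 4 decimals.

The standard primal-dual pair for 'max c^T x s.t. A x <= b, x >= 0' is:
  Dual:  min b^T y  s.t.  A^T y >= c,  y >= 0.

So the dual LP is:
  minimize  9y1 + 9y2 + 31y3
  subject to:
    y1 + 4y3 >= 3
    y2 + 2y3 >= 2
    y1, y2, y3 >= 0

Solving the primal: x* = (3.25, 9).
  primal value c^T x* = 27.75.
Solving the dual: y* = (0, 0.5, 0.75).
  dual value b^T y* = 27.75.
Strong duality: c^T x* = b^T y*. Confirmed.

27.75


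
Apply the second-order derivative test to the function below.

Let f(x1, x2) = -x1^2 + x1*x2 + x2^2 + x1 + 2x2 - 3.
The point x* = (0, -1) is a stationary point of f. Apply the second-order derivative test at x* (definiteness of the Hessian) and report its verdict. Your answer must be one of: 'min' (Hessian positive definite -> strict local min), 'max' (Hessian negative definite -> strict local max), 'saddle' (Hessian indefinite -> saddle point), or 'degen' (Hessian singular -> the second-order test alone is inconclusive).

Compute the Hessian H = grad^2 f:
  H = [[-2, 1], [1, 2]]
Verify stationarity: grad f(x*) = H x* + g = (0, 0).
Eigenvalues of H: -2.2361, 2.2361.
Eigenvalues have mixed signs, so H is indefinite -> x* is a saddle point.

saddle


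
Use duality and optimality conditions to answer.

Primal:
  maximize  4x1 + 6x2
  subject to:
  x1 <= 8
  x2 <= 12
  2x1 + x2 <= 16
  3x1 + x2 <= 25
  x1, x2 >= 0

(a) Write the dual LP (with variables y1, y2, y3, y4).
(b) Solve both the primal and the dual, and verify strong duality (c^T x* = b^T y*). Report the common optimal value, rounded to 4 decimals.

The standard primal-dual pair for 'max c^T x s.t. A x <= b, x >= 0' is:
  Dual:  min b^T y  s.t.  A^T y >= c,  y >= 0.

So the dual LP is:
  minimize  8y1 + 12y2 + 16y3 + 25y4
  subject to:
    y1 + 2y3 + 3y4 >= 4
    y2 + y3 + y4 >= 6
    y1, y2, y3, y4 >= 0

Solving the primal: x* = (2, 12).
  primal value c^T x* = 80.
Solving the dual: y* = (0, 4, 2, 0).
  dual value b^T y* = 80.
Strong duality: c^T x* = b^T y*. Confirmed.

80


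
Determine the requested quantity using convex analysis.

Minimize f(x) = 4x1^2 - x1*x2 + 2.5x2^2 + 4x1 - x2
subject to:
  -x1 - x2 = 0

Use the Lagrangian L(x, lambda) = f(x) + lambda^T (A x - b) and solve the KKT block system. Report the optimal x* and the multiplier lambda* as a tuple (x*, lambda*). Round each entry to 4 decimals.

Form the Lagrangian:
  L(x, lambda) = (1/2) x^T Q x + c^T x + lambda^T (A x - b)
Stationarity (grad_x L = 0): Q x + c + A^T lambda = 0.
Primal feasibility: A x = b.

This gives the KKT block system:
  [ Q   A^T ] [ x     ]   [-c ]
  [ A    0  ] [ lambda ] = [ b ]

Solving the linear system:
  x*      = (-0.3333, 0.3333)
  lambda* = (1)
  f(x*)   = -0.8333

x* = (-0.3333, 0.3333), lambda* = (1)


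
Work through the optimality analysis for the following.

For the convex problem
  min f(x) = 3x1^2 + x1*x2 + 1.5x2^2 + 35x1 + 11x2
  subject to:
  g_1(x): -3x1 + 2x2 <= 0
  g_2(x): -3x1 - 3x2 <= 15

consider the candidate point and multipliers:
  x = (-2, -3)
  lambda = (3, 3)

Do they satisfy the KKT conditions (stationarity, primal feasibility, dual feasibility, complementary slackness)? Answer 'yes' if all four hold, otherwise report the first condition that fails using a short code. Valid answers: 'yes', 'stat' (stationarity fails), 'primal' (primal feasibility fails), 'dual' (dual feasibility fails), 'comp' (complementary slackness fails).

Gradient of f: grad f(x) = Q x + c = (20, 0)
Constraint values g_i(x) = a_i^T x - b_i:
  g_1((-2, -3)) = 0
  g_2((-2, -3)) = 0
Stationarity residual: grad f(x) + sum_i lambda_i a_i = (2, -3)
  -> stationarity FAILS
Primal feasibility (all g_i <= 0): OK
Dual feasibility (all lambda_i >= 0): OK
Complementary slackness (lambda_i * g_i(x) = 0 for all i): OK

Verdict: the first failing condition is stationarity -> stat.

stat


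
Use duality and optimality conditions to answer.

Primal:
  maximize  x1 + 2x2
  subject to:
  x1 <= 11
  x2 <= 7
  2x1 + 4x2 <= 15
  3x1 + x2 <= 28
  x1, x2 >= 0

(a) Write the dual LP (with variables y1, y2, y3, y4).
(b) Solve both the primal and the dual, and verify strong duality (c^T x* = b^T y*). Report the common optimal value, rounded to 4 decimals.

The standard primal-dual pair for 'max c^T x s.t. A x <= b, x >= 0' is:
  Dual:  min b^T y  s.t.  A^T y >= c,  y >= 0.

So the dual LP is:
  minimize  11y1 + 7y2 + 15y3 + 28y4
  subject to:
    y1 + 2y3 + 3y4 >= 1
    y2 + 4y3 + y4 >= 2
    y1, y2, y3, y4 >= 0

Solving the primal: x* = (7.5, 0).
  primal value c^T x* = 7.5.
Solving the dual: y* = (0, 0, 0.5, 0).
  dual value b^T y* = 7.5.
Strong duality: c^T x* = b^T y*. Confirmed.

7.5


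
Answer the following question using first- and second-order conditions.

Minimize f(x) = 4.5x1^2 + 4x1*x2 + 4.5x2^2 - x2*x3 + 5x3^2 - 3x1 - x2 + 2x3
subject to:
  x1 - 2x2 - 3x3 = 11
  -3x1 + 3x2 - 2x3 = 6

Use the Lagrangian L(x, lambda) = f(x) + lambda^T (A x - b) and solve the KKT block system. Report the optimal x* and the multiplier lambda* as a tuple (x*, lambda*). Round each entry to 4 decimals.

Form the Lagrangian:
  L(x, lambda) = (1/2) x^T Q x + c^T x + lambda^T (A x - b)
Stationarity (grad_x L = 0): Q x + c + A^T lambda = 0.
Primal feasibility: A x = b.

This gives the KKT block system:
  [ Q   A^T ] [ x     ]   [-c ]
  [ A    0  ] [ lambda ] = [ b ]

Solving the linear system:
  x*      = (-0.1281, -0.4161, -3.432)
  lambda* = (-7.6432, -4.487)
  f(x*)   = 52.4669

x* = (-0.1281, -0.4161, -3.432), lambda* = (-7.6432, -4.487)


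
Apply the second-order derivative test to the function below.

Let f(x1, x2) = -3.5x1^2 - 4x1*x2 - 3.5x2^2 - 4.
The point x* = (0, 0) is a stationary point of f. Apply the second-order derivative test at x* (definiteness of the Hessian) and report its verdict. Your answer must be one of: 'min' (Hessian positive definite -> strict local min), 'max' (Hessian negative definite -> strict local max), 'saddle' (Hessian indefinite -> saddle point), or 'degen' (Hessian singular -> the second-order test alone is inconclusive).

Compute the Hessian H = grad^2 f:
  H = [[-7, -4], [-4, -7]]
Verify stationarity: grad f(x*) = H x* + g = (0, 0).
Eigenvalues of H: -11, -3.
Both eigenvalues < 0, so H is negative definite -> x* is a strict local max.

max


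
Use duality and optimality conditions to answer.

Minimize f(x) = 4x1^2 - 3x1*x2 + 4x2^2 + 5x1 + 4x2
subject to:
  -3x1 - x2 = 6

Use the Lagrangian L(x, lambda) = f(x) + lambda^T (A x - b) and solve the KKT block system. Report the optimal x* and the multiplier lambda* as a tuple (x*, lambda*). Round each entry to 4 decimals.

Form the Lagrangian:
  L(x, lambda) = (1/2) x^T Q x + c^T x + lambda^T (A x - b)
Stationarity (grad_x L = 0): Q x + c + A^T lambda = 0.
Primal feasibility: A x = b.

This gives the KKT block system:
  [ Q   A^T ] [ x     ]   [-c ]
  [ A    0  ] [ lambda ] = [ b ]

Solving the linear system:
  x*      = (-1.5816, -1.2551)
  lambda* = (-1.2959)
  f(x*)   = -2.5765

x* = (-1.5816, -1.2551), lambda* = (-1.2959)


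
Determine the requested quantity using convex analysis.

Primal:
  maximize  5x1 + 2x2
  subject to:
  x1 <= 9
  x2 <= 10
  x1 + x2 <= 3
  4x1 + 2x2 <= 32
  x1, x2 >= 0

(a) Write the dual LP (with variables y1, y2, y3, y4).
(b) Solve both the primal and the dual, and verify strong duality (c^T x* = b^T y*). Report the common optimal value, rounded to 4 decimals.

The standard primal-dual pair for 'max c^T x s.t. A x <= b, x >= 0' is:
  Dual:  min b^T y  s.t.  A^T y >= c,  y >= 0.

So the dual LP is:
  minimize  9y1 + 10y2 + 3y3 + 32y4
  subject to:
    y1 + y3 + 4y4 >= 5
    y2 + y3 + 2y4 >= 2
    y1, y2, y3, y4 >= 0

Solving the primal: x* = (3, 0).
  primal value c^T x* = 15.
Solving the dual: y* = (0, 0, 5, 0).
  dual value b^T y* = 15.
Strong duality: c^T x* = b^T y*. Confirmed.

15


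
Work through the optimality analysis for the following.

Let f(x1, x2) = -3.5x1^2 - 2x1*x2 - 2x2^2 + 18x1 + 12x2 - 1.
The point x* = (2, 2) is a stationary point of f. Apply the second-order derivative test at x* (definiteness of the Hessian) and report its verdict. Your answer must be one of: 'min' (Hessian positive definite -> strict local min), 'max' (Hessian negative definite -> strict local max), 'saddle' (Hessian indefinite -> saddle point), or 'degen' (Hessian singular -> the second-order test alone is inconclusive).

Compute the Hessian H = grad^2 f:
  H = [[-7, -2], [-2, -4]]
Verify stationarity: grad f(x*) = H x* + g = (0, 0).
Eigenvalues of H: -8, -3.
Both eigenvalues < 0, so H is negative definite -> x* is a strict local max.

max


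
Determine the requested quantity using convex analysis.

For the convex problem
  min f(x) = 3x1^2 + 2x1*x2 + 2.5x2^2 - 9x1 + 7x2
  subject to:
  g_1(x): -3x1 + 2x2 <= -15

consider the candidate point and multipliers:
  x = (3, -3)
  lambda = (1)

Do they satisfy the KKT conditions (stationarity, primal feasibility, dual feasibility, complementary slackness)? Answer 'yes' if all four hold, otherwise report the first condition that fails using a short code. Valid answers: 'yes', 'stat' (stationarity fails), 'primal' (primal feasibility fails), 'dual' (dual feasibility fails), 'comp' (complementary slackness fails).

Gradient of f: grad f(x) = Q x + c = (3, -2)
Constraint values g_i(x) = a_i^T x - b_i:
  g_1((3, -3)) = 0
Stationarity residual: grad f(x) + sum_i lambda_i a_i = (0, 0)
  -> stationarity OK
Primal feasibility (all g_i <= 0): OK
Dual feasibility (all lambda_i >= 0): OK
Complementary slackness (lambda_i * g_i(x) = 0 for all i): OK

Verdict: yes, KKT holds.

yes


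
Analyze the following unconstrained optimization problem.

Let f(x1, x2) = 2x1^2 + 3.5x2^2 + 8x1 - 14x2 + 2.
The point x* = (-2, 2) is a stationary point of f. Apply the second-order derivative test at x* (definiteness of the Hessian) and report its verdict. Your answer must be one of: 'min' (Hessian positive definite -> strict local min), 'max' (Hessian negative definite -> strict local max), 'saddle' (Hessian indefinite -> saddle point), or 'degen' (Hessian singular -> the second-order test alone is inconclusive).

Compute the Hessian H = grad^2 f:
  H = [[4, 0], [0, 7]]
Verify stationarity: grad f(x*) = H x* + g = (0, 0).
Eigenvalues of H: 4, 7.
Both eigenvalues > 0, so H is positive definite -> x* is a strict local min.

min


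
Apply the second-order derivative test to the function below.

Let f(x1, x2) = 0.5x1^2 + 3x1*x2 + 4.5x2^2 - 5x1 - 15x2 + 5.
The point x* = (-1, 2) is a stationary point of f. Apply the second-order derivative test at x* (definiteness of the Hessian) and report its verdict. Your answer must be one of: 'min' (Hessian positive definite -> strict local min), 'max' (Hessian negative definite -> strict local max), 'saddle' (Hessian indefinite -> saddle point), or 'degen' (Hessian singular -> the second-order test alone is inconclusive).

Compute the Hessian H = grad^2 f:
  H = [[1, 3], [3, 9]]
Verify stationarity: grad f(x*) = H x* + g = (0, 0).
Eigenvalues of H: 0, 10.
H has a zero eigenvalue (singular; positive semidefinite but not definite), so H is neither positive definite, negative definite, nor indefinite. The second-order test alone is inconclusive -> degen.
(Indeed, f is constant along the null direction of H through x*, so x* is not a strict local extremum.)

degen
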